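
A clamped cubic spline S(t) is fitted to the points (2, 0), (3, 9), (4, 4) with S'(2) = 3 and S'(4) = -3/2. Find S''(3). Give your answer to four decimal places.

Let M_i = S''(x_i). Step sizes h_i = 1, 1; slopes of the chords Δ_i = (y_(i+1) - y_i)/h_i = 9, -5.
  1·M_0 + 4·M_1 + 1·M_2 = 6(Δ_1 - Δ_0) = -84
Clamped end conditions give two more equations: 2h_0·M_0 + h_0·M_1 = 6(Δ_0 - S'(2)) = 36 and h_1·M_1 + 2h_1·M_2 = 6(S'(4) - Δ_1) = 21.
Solving the tridiagonal system: M_0 = 147/4, M_1 = -75/2, M_2 = 117/4.

-37.5000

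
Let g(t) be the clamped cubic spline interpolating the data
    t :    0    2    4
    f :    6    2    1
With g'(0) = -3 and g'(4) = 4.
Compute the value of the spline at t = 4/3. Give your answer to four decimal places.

Let M_i = g''(x_i). Step sizes h_i = 2, 2; slopes of the chords Δ_i = (y_(i+1) - y_i)/h_i = -2, -1/2.
  2·M_0 + 8·M_1 + 2·M_2 = 6(Δ_1 - Δ_0) = 9
Clamped end conditions give two more equations: 2h_0·M_0 + h_0·M_1 = 6(Δ_0 - g'(0)) = 6 and h_1·M_1 + 2h_1·M_2 = 6(g'(4) - Δ_1) = 27.
Forward elimination and back-substitution give M_0 = 17/8, M_1 = -5/4, M_2 = 59/8.
On [0, 2], g(t) = 6 - 3·t + 17/16·t² - 9/32·t³.
With t = 4/3: g(4/3) = 29/9.

3.2222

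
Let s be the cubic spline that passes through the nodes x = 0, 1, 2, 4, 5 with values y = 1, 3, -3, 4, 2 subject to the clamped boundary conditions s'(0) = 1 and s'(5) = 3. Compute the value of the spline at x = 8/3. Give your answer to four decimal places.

Write M_i for s''(x_i). With h_i = 1, 1, 2, 1 and divided differences Δ_i = 2, -6, 7/2, -2, the continuity of s' gives the tridiagonal system
  1·M_0 + 4·M_1 + 1·M_2 = 6(Δ_1 - Δ_0) = -48
  1·M_1 + 6·M_2 + 2·M_3 = 6(Δ_2 - Δ_1) = 57
  2·M_2 + 6·M_3 + 1·M_4 = 6(Δ_3 - Δ_2) = -33
Clamped end conditions give two more equations: 2h_0·M_0 + h_0·M_1 = 6(Δ_0 - s'(0)) = 6 and h_3·M_3 + 2h_3·M_4 = 6(s'(5) - Δ_3) = 30.
Forward elimination and back-substitution give M_0 = 1643/128, M_1 = -1259/64, M_2 = 2285/128, M_3 = -487/32, M_4 = 1447/64.
On [2, 4], s(x) = -3 - 213/64·(x - 2) + 2285/256·(x - 2)² - 1411/512·(x - 2)³.
With (x - 2) = 2/3: s(8/3) = -1787/864.

-2.0683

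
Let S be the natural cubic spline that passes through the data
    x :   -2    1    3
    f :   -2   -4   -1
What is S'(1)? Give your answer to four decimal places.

Put σ_i = S'' at the i-th knot. Here h = (3, 2) and Δ = (-2/3, 3/2), so the interior equations h_(i-1)·σ_(i-1) + 2(h_(i-1)+h_i)·σ_i + h_i·σ_(i+1) = 6(Δ_i − Δ_(i-1)) read
  3·σ_0 + 10·σ_1 + 2·σ_2 = 6(Δ_1 - Δ_0) = 13
Natural end conditions: σ_0 = σ_2 = 0.
Hence σ_0 = 0, σ_1 = 13/10, σ_2 = 0.
On [1, 3], S'(x) = b_1 + 2c_1·(x - 1) + 3d_1·(x - 1)² with b_1 = Δ_1 - h_1(2σ_1 + σ_2)/6 = 19/30, c_1 = σ_1/2 = 13/20, d_1 = (σ_2 - σ_1)/(6h_1) = -13/120. So S'(1) = 19/30.

0.6333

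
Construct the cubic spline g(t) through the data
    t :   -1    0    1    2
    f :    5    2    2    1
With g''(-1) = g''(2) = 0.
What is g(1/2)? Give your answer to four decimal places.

1.8500

Write M_i for g''(x_i). With h_i = 1, 1, 1 and divided differences Δ_i = -3, 0, -1, the continuity of g' gives the tridiagonal system
  1·M_0 + 4·M_1 + 1·M_2 = 6(Δ_1 - Δ_0) = 18
  1·M_1 + 4·M_2 + 1·M_3 = 6(Δ_2 - Δ_1) = -6
Natural end conditions: M_0 = M_3 = 0.
Hence M_0 = 0, M_1 = 26/5, M_2 = -14/5, M_3 = 0.
On [0, 1], g(t) = 2 - 19/15·t + 13/5·t² - 4/3·t³.
With t = 1/2: g(1/2) = 37/20.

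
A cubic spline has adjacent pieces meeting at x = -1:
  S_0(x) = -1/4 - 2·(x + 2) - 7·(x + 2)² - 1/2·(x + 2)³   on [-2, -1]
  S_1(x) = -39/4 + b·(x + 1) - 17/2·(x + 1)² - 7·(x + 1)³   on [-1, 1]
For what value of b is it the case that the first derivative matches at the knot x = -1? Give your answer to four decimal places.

-17.5000

S_0'(x) = -2 - 14·(x + 2) - 3/2·(x + 2)², so S_0'(-1) = -35/2. On the right, S_1'(-1) = b, so b = -35/2.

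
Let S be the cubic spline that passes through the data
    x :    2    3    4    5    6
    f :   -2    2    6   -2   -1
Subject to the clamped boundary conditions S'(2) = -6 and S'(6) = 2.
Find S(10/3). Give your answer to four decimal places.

With σ_i denoting the second derivative at x_i, h_i = 1, 1, 1, 1, and Δ_i = (y_(i+1) − y_i)/h_i = 4, 4, -8, 1:
  1·σ_0 + 4·σ_1 + 1·σ_2 = 6(Δ_1 - Δ_0) = 0
  1·σ_1 + 4·σ_2 + 1·σ_3 = 6(Δ_2 - Δ_1) = -72
  1·σ_2 + 4·σ_3 + 1·σ_4 = 6(Δ_3 - Δ_2) = 54
Clamped end conditions give two more equations: 2h_0·σ_0 + h_0·σ_1 = 6(Δ_0 - S'(2)) = 60 and h_3·σ_3 + 2h_3·σ_4 = 6(S'(6) - Δ_3) = 6.
Forward elimination and back-substitution give σ_0 = 869/28, σ_1 = -29/14, σ_2 = -91/4, σ_3 = 295/14, σ_4 = -211/28.
On [3, 4], S(x) = 2 + 475/56·(x - 3) - 29/28·(x - 3)² - 193/56·(x - 3)³.
With (x - 3) = 1/3: S(10/3) = 1733/378.

4.5847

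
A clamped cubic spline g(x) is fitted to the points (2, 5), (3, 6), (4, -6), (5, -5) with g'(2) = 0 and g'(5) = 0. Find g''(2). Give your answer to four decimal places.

19.2000

Write M_i for g''(x_i). With h_i = 1, 1, 1 and divided differences Δ_i = 1, -12, 1, the continuity of g' gives the tridiagonal system
  1·M_0 + 4·M_1 + 1·M_2 = 6(Δ_1 - Δ_0) = -78
  1·M_1 + 4·M_2 + 1·M_3 = 6(Δ_2 - Δ_1) = 78
Clamped end conditions give two more equations: 2h_0·M_0 + h_0·M_1 = 6(Δ_0 - g'(2)) = 6 and h_2·M_2 + 2h_2·M_3 = 6(g'(5) - Δ_2) = -6.
Forward elimination and back-substitution give M_0 = 96/5, M_1 = -162/5, M_2 = 162/5, M_3 = -96/5.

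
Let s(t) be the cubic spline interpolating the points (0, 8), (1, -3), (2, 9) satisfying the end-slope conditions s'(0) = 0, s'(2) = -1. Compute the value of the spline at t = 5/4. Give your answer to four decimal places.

-0.9375

Write M_i for s''(x_i). With h_i = 1, 1 and divided differences Δ_i = -11, 12, the continuity of s' gives the tridiagonal system
  1·M_0 + 4·M_1 + 1·M_2 = 6(Δ_1 - Δ_0) = 138
Clamped end conditions give two more equations: 2h_0·M_0 + h_0·M_1 = 6(Δ_0 - s'(0)) = -66 and h_1·M_1 + 2h_1·M_2 = 6(s'(2) - Δ_1) = -78.
Solving: M_0 = -68, M_1 = 70, M_2 = -74.
On [1, 2], s(t) = -3 + 1·(t - 1) + 35·(t - 1)² - 24·(t - 1)³.
With (t - 1) = 1/4: s(5/4) = -15/16.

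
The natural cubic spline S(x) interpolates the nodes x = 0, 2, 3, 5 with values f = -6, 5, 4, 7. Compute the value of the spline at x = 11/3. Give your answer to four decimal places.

4.0899

Let σ_i = S''(x_i). Step sizes h_i = 2, 1, 2; slopes of the chords Δ_i = (y_(i+1) - y_i)/h_i = 11/2, -1, 3/2.
  2·σ_0 + 6·σ_1 + 1·σ_2 = 6(Δ_1 - Δ_0) = -39
  1·σ_1 + 6·σ_2 + 2·σ_3 = 6(Δ_2 - Δ_1) = 15
Natural end conditions: σ_0 = σ_3 = 0.
Solving the tridiagonal system: σ_0 = 0, σ_1 = -249/35, σ_2 = 129/35, σ_3 = 0.
On [3, 5], S(x) = 4 - 67/70·(x - 3) + 129/70·(x - 3)² - 43/140·(x - 3)³.
With (x - 3) = 2/3: S(11/3) = 773/189.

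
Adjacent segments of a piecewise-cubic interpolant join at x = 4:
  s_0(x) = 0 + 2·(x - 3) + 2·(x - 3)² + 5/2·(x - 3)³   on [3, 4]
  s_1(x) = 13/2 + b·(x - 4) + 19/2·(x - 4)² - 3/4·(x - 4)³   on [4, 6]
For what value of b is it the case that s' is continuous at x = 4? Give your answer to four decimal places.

s_0'(x) = 2 + 4·(x - 3) + 15/2·(x - 3)², so s_0'(4) = 27/2. On the right, s_1'(4) = b, so b = 27/2.

13.5000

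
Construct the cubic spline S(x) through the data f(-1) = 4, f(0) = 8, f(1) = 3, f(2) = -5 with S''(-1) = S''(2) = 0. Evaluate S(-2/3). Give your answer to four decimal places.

Write m_i for S''(x_i). With h_i = 1, 1, 1 and divided differences Δ_i = 4, -5, -8, the continuity of S' gives the tridiagonal system
  1·m_0 + 4·m_1 + 1·m_2 = 6(Δ_1 - Δ_0) = -54
  1·m_1 + 4·m_2 + 1·m_3 = 6(Δ_2 - Δ_1) = -18
Natural end conditions: m_0 = m_3 = 0.
Forward elimination and back-substitution give m_0 = 0, m_1 = -66/5, m_2 = -6/5, m_3 = 0.
On [-1, 0], S(x) = 4 + 31/5·(x + 1) + 0·(x + 1)² - 11/5·(x + 1)³.
With (x + 1) = 1/3: S(-2/3) = 808/135.

5.9852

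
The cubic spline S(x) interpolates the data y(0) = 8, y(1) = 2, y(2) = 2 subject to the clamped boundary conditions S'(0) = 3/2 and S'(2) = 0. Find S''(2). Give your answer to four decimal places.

Write σ_i for S''(x_i). With h_i = 1, 1 and divided differences Δ_i = -6, 0, the continuity of S' gives the tridiagonal system
  1·σ_0 + 4·σ_1 + 1·σ_2 = 6(Δ_1 - Δ_0) = 36
Clamped end conditions give two more equations: 2h_0·σ_0 + h_0·σ_1 = 6(Δ_0 - S'(0)) = -45 and h_1·σ_1 + 2h_1·σ_2 = 6(S'(2) - Δ_1) = 0.
Hence σ_0 = -129/4, σ_1 = 39/2, σ_2 = -39/4.

-9.7500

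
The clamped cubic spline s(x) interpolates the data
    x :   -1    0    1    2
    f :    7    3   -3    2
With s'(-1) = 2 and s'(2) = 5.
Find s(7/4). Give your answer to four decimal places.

Write σ_i for s''(x_i). With h_i = 1, 1, 1 and divided differences Δ_i = -4, -6, 5, the continuity of s' gives the tridiagonal system
  1·σ_0 + 4·σ_1 + 1·σ_2 = 6(Δ_1 - Δ_0) = -12
  1·σ_1 + 4·σ_2 + 1·σ_3 = 6(Δ_2 - Δ_1) = 66
Clamped end conditions give two more equations: 2h_0·σ_0 + h_0·σ_1 = 6(Δ_0 - s'(-1)) = -36 and h_2·σ_2 + 2h_2·σ_3 = 6(s'(2) - Δ_2) = 0.
Forward elimination and back-substitution give σ_0 = -16, σ_1 = -4, σ_2 = 20, σ_3 = -10.
On [1, 2], s(x) = -3 + 0·(x - 1) + 10·(x - 1)² - 5·(x - 1)³.
With (x - 1) = 3/4: s(7/4) = 33/64.

0.5156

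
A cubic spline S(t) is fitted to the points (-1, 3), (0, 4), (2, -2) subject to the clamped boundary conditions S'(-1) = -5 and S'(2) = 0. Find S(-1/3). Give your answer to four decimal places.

3.1975

Write M_i for S''(x_i). With h_i = 1, 2 and divided differences Δ_i = 1, -3, the continuity of S' gives the tridiagonal system
  1·M_0 + 6·M_1 + 2·M_2 = 6(Δ_1 - Δ_0) = -24
Clamped end conditions give two more equations: 2h_0·M_0 + h_0·M_1 = 6(Δ_0 - S'(-1)) = 36 and h_1·M_1 + 2h_1·M_2 = 6(S'(2) - Δ_1) = 18.
Solving: M_0 = 71/3, M_1 = -34/3, M_2 = 61/6.
On [-1, 0], S(t) = 3 - 5·(t + 1) + 71/6·(t + 1)² - 35/6·(t + 1)³.
With (t + 1) = 2/3: S(-1/3) = 259/81.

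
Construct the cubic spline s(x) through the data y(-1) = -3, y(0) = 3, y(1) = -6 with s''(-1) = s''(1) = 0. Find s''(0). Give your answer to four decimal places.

Let m_i = s''(x_i). Step sizes h_i = 1, 1; slopes of the chords Δ_i = (y_(i+1) - y_i)/h_i = 6, -9.
  1·m_0 + 4·m_1 + 1·m_2 = 6(Δ_1 - Δ_0) = -90
Natural end conditions: m_0 = m_2 = 0.
Solving: m_0 = 0, m_1 = -45/2, m_2 = 0.

-22.5000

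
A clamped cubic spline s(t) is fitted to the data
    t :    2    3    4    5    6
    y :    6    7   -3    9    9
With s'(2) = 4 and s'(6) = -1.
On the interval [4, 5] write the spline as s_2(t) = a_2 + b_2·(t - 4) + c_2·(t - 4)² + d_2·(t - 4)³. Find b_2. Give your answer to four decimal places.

Write M_i for s''(x_i). With h_i = 1, 1, 1, 1 and divided differences Δ_i = 1, -10, 12, 0, the continuity of s' gives the tridiagonal system
  1·M_0 + 4·M_1 + 1·M_2 = 6(Δ_1 - Δ_0) = -66
  1·M_1 + 4·M_2 + 1·M_3 = 6(Δ_2 - Δ_1) = 132
  1·M_2 + 4·M_3 + 1·M_4 = 6(Δ_3 - Δ_2) = -72
Clamped end conditions give two more equations: 2h_0·M_0 + h_0·M_1 = 6(Δ_0 - s'(2)) = -18 and h_3·M_3 + 2h_3·M_4 = 6(s'(6) - Δ_3) = -6.
Solving: M_0 = 43/7, M_1 = -212/7, M_2 = 49, M_3 = -236/7, M_4 = 97/7.
On [4, 5], with s_2(t) = a_2 + b_2·(t - 4) + c_2·(t - 4)² + d_2·(t - 4)³: c_2 = M_2/2 = 49/2, d_2 = (M_3 - M_2)/(6h_2) = -193/14, b_2 = Δ_2 - h_2(2M_2 + M_3)/6 = 9/7.

1.2857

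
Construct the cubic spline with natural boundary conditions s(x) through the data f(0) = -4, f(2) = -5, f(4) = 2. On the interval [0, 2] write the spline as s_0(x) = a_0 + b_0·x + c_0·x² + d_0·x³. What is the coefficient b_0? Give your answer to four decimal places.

Put m_i = s'' at the i-th knot. Here h = (2, 2) and Δ = (-1/2, 7/2), so the interior equations h_(i-1)·m_(i-1) + 2(h_(i-1)+h_i)·m_i + h_i·m_(i+1) = 6(Δ_i − Δ_(i-1)) read
  2·m_0 + 8·m_1 + 2·m_2 = 6(Δ_1 - Δ_0) = 24
Natural end conditions: m_0 = m_2 = 0.
Solving the tridiagonal system: m_0 = 0, m_1 = 3, m_2 = 0.
On [0, 2], with s_0(x) = a_0 + b_0·x + c_0·x² + d_0·x³: c_0 = m_0/2 = 0, d_0 = (m_1 - m_0)/(6h_0) = 1/4, b_0 = Δ_0 - h_0(2m_0 + m_1)/6 = -3/2.

-1.5000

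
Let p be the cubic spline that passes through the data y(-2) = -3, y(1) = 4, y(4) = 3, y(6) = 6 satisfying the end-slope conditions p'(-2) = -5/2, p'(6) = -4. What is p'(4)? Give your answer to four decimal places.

2.0263

Write M_i for p''(x_i). With h_i = 3, 3, 2 and divided differences Δ_i = 7/3, -1/3, 3/2, the continuity of p' gives the tridiagonal system
  3·M_0 + 12·M_1 + 3·M_2 = 6(Δ_1 - Δ_0) = -16
  3·M_1 + 10·M_2 + 2·M_3 = 6(Δ_2 - Δ_1) = 11
Clamped end conditions give two more equations: 2h_0·M_0 + h_0·M_1 = 6(Δ_0 - p'(-2)) = 29 and h_2·M_2 + 2h_2·M_3 = 6(p'(6) - Δ_2) = -33.
Hence M_0 = 263/38, M_1 = -238/57, M_2 = 169/38, M_3 = -199/19.
On [4, 6], p'(t) = b_2 + 2c_2·(t - 4) + 3d_2·(t - 4)² with b_2 = Δ_2 - h_2(2M_2 + M_3)/6 = 77/38, c_2 = M_2/2 = 169/76, d_2 = (M_3 - M_2)/(6h_2) = -189/152. So p'(4) = 77/38.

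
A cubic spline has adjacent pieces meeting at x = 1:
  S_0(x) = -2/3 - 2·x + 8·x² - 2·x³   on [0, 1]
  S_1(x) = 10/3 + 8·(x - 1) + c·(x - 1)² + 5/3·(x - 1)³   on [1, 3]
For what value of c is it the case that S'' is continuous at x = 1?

2

S_0''(x) = 16 - 12·x, so S_0''(1) = 4. On the right, S_1''(1) = 2c, so c = 2.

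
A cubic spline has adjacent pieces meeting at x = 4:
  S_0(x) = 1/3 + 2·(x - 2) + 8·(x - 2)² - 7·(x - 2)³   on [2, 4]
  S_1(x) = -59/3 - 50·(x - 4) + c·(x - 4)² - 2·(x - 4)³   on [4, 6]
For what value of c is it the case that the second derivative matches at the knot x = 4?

-34

S_0''(x) = 16 - 42·(x - 2), so S_0''(4) = -68. On the right, S_1''(4) = 2c, so c = -34.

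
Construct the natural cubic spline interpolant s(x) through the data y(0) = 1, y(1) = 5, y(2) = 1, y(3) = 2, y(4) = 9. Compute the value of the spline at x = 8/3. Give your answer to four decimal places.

Write σ_i for s''(x_i). With h_i = 1, 1, 1, 1 and divided differences Δ_i = 4, -4, 1, 7, the continuity of s' gives the tridiagonal system
  1·σ_0 + 4·σ_1 + 1·σ_2 = 6(Δ_1 - Δ_0) = -48
  1·σ_1 + 4·σ_2 + 1·σ_3 = 6(Δ_2 - Δ_1) = 30
  1·σ_2 + 4·σ_3 + 1·σ_4 = 6(Δ_3 - Δ_2) = 36
Natural end conditions: σ_0 = σ_4 = 0.
Solving: σ_0 = 0, σ_1 = -201/14, σ_2 = 66/7, σ_3 = 93/14, σ_4 = 0.
On [2, 3], s(x) = 1 - 13/4·(x - 2) + 33/7·(x - 2)² - 13/28·(x - 2)³.
With (x - 2) = 2/3: s(8/3) = 299/378.

0.7910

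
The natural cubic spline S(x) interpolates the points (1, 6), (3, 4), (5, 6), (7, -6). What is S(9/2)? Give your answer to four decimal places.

Write M_i for S''(x_i). With h_i = 2, 2, 2 and divided differences Δ_i = -1, 1, -6, the continuity of S' gives the tridiagonal system
  2·M_0 + 8·M_1 + 2·M_2 = 6(Δ_1 - Δ_0) = 12
  2·M_1 + 8·M_2 + 2·M_3 = 6(Δ_2 - Δ_1) = -42
Natural end conditions: M_0 = M_3 = 0.
Solving the tridiagonal system: M_0 = 0, M_1 = 3, M_2 = -6, M_3 = 0.
On [3, 5], S(x) = 4 + 1·(x - 3) + 3/2·(x - 3)² - 3/4·(x - 3)³.
With (x - 3) = 3/2: S(9/2) = 203/32.

6.3438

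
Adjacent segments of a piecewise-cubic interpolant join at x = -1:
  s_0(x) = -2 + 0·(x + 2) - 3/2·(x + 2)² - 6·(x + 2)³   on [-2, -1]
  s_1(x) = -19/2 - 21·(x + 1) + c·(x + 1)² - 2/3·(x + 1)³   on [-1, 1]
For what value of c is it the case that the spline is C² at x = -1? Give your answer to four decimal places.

-19.5000

s_0''(x) = -3 - 36·(x + 2), so s_0''(-1) = -39. On the right, s_1''(-1) = 2c, so c = -39/2.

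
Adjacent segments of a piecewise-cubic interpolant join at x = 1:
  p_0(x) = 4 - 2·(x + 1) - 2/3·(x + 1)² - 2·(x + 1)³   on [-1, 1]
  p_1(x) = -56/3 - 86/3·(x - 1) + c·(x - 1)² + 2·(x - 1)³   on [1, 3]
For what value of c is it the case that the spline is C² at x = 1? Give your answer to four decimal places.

-12.6667

p_0''(x) = -4/3 - 12·(x + 1), so p_0''(1) = -76/3. On the right, p_1''(1) = 2c, so c = -38/3.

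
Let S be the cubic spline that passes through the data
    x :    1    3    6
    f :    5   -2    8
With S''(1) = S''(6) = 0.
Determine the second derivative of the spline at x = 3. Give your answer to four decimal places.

Put σ_i = S'' at the i-th knot. Here h = (2, 3) and Δ = (-7/2, 10/3), so the interior equations h_(i-1)·σ_(i-1) + 2(h_(i-1)+h_i)·σ_i + h_i·σ_(i+1) = 6(Δ_i − Δ_(i-1)) read
  2·σ_0 + 10·σ_1 + 3·σ_2 = 6(Δ_1 - Δ_0) = 41
Natural end conditions: σ_0 = σ_2 = 0.
Solving: σ_0 = 0, σ_1 = 41/10, σ_2 = 0.

4.1000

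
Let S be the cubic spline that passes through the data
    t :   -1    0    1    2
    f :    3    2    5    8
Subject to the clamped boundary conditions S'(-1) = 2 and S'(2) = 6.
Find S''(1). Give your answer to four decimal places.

Put M_i = S'' at the i-th knot. Here h = (1, 1, 1) and Δ = (-1, 3, 3), so the interior equations h_(i-1)·M_(i-1) + 2(h_(i-1)+h_i)·M_i + h_i·M_(i+1) = 6(Δ_i − Δ_(i-1)) read
  1·M_0 + 4·M_1 + 1·M_2 = 6(Δ_1 - Δ_0) = 24
  1·M_1 + 4·M_2 + 1·M_3 = 6(Δ_2 - Δ_1) = 0
Clamped end conditions give two more equations: 2h_0·M_0 + h_0·M_1 = 6(Δ_0 - S'(-1)) = -18 and h_2·M_2 + 2h_2·M_3 = 6(S'(2) - Δ_2) = 18.
Forward elimination and back-substitution give M_0 = -218/15, M_1 = 166/15, M_2 = -86/15, M_3 = 178/15.

-5.7333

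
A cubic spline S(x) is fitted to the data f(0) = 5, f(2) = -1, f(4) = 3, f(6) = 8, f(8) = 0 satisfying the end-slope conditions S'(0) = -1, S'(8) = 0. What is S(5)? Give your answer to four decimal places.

7.1317

With σ_i denoting the second derivative at x_i, h_i = 2, 2, 2, 2, and Δ_i = (y_(i+1) − y_i)/h_i = -3, 2, 5/2, -4:
  2·σ_0 + 8·σ_1 + 2·σ_2 = 6(Δ_1 - Δ_0) = 30
  2·σ_1 + 8·σ_2 + 2·σ_3 = 6(Δ_2 - Δ_1) = 3
  2·σ_2 + 8·σ_3 + 2·σ_4 = 6(Δ_3 - Δ_2) = -39
Clamped end conditions give two more equations: 2h_0·σ_0 + h_0·σ_1 = 6(Δ_0 - S'(0)) = -12 and h_3·σ_3 + 2h_3·σ_4 = 6(S'(8) - Δ_3) = 24.
Solving the tridiagonal system: σ_0 = -607/112, σ_1 = 271/56, σ_2 = 17/16, σ_3 = -425/56, σ_4 = 1097/112.
On [4, 6], S(x) = 3 + 121/28·(x - 4) + 17/32·(x - 4)² - 323/448·(x - 4)³.
With (x - 4) = 1: S(5) = 3195/448.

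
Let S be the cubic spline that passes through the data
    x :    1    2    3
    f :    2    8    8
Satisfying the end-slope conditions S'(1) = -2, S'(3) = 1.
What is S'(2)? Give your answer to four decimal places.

Write M_i for S''(x_i). With h_i = 1, 1 and divided differences Δ_i = 6, 0, the continuity of S' gives the tridiagonal system
  1·M_0 + 4·M_1 + 1·M_2 = 6(Δ_1 - Δ_0) = -36
Clamped end conditions give two more equations: 2h_0·M_0 + h_0·M_1 = 6(Δ_0 - S'(1)) = 48 and h_1·M_1 + 2h_1·M_2 = 6(S'(3) - Δ_1) = 6.
Hence M_0 = 69/2, M_1 = -21, M_2 = 27/2.
On [2, 3], S'(x) = b_1 + 2c_1·(x - 2) + 3d_1·(x - 2)² with b_1 = Δ_1 - h_1(2M_1 + M_2)/6 = 19/4, c_1 = M_1/2 = -21/2, d_1 = (M_2 - M_1)/(6h_1) = 23/4. So S'(2) = 19/4.

4.7500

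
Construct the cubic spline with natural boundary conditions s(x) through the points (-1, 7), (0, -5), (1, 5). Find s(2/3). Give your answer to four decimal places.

0.0370

With σ_i denoting the second derivative at x_i, h_i = 1, 1, and Δ_i = (y_(i+1) − y_i)/h_i = -12, 10:
  1·σ_0 + 4·σ_1 + 1·σ_2 = 6(Δ_1 - Δ_0) = 132
Natural end conditions: σ_0 = σ_2 = 0.
Hence σ_0 = 0, σ_1 = 33, σ_2 = 0.
On [0, 1], s(x) = -5 - 1·x + 33/2·x² - 11/2·x³.
With x = 2/3: s(2/3) = 1/27.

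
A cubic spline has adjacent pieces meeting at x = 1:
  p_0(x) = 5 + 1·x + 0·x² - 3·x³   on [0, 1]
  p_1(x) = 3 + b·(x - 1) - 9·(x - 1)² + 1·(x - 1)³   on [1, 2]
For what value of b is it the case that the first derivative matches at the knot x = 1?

p_0'(x) = 1 + 0·x - 9·x², so p_0'(1) = -8. On the right, p_1'(1) = b, so b = -8.

-8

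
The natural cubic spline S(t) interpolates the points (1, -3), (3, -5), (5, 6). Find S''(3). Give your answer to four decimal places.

Write M_i for S''(x_i). With h_i = 2, 2 and divided differences Δ_i = -1, 11/2, the continuity of S' gives the tridiagonal system
  2·M_0 + 8·M_1 + 2·M_2 = 6(Δ_1 - Δ_0) = 39
Natural end conditions: M_0 = M_2 = 0.
Forward elimination and back-substitution give M_0 = 0, M_1 = 39/8, M_2 = 0.

4.8750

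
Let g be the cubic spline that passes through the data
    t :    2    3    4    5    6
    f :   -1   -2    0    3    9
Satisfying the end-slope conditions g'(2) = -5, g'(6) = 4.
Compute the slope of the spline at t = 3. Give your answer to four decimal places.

1.4821

Write m_i for g''(x_i). With h_i = 1, 1, 1, 1 and divided differences Δ_i = -1, 2, 3, 6, the continuity of g' gives the tridiagonal system
  1·m_0 + 4·m_1 + 1·m_2 = 6(Δ_1 - Δ_0) = 18
  1·m_1 + 4·m_2 + 1·m_3 = 6(Δ_2 - Δ_1) = 6
  1·m_2 + 4·m_3 + 1·m_4 = 6(Δ_3 - Δ_2) = 18
Clamped end conditions give two more equations: 2h_0·m_0 + h_0·m_1 = 6(Δ_0 - g'(2)) = 24 and h_3·m_3 + 2h_3·m_4 = 6(g'(6) - Δ_3) = -12.
Forward elimination and back-substitution give m_0 = 309/28, m_1 = 27/14, m_2 = -3/4, m_3 = 99/14, m_4 = -267/28.
On [3, 4], g'(t) = b_1 + 2c_1·(t - 3) + 3d_1·(t - 3)² with b_1 = Δ_1 - h_1(2m_1 + m_2)/6 = 83/56, c_1 = m_1/2 = 27/28, d_1 = (m_2 - m_1)/(6h_1) = -25/56. So g'(3) = 83/56.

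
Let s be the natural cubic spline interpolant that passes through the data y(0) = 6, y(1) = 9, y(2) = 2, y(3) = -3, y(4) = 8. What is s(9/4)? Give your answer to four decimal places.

Put M_i = s'' at the i-th knot. Here h = (1, 1, 1, 1) and Δ = (3, -7, -5, 11), so the interior equations h_(i-1)·M_(i-1) + 2(h_(i-1)+h_i)·M_i + h_i·M_(i+1) = 6(Δ_i − Δ_(i-1)) read
  1·M_0 + 4·M_1 + 1·M_2 = 6(Δ_1 - Δ_0) = -60
  1·M_1 + 4·M_2 + 1·M_3 = 6(Δ_2 - Δ_1) = 12
  1·M_2 + 4·M_3 + 1·M_4 = 6(Δ_3 - Δ_2) = 96
Natural end conditions: M_0 = M_4 = 0.
Forward elimination and back-substitution give M_0 = 0, M_1 = -213/14, M_2 = 6/7, M_3 = 333/14, M_4 = 0.
On [2, 3], s(x) = 2 - 37/4·(x - 2) + 3/7·(x - 2)² + 107/28·(x - 2)³.
With (x - 2) = 1/4: s(9/4) = -405/1792.

-0.2260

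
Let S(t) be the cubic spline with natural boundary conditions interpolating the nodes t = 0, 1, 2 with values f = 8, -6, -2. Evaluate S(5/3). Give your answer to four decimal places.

-4.6667

Write m_i for S''(x_i). With h_i = 1, 1 and divided differences Δ_i = -14, 4, the continuity of S' gives the tridiagonal system
  1·m_0 + 4·m_1 + 1·m_2 = 6(Δ_1 - Δ_0) = 108
Natural end conditions: m_0 = m_2 = 0.
Forward elimination and back-substitution give m_0 = 0, m_1 = 27, m_2 = 0.
On [1, 2], S(t) = -6 - 5·(t - 1) + 27/2·(t - 1)² - 9/2·(t - 1)³.
With (t - 1) = 2/3: S(5/3) = -14/3.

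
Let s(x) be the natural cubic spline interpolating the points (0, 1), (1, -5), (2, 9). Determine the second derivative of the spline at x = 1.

30

Put m_i = s'' at the i-th knot. Here h = (1, 1) and Δ = (-6, 14), so the interior equations h_(i-1)·m_(i-1) + 2(h_(i-1)+h_i)·m_i + h_i·m_(i+1) = 6(Δ_i − Δ_(i-1)) read
  1·m_0 + 4·m_1 + 1·m_2 = 6(Δ_1 - Δ_0) = 120
Natural end conditions: m_0 = m_2 = 0.
Forward elimination and back-substitution give m_0 = 0, m_1 = 30, m_2 = 0.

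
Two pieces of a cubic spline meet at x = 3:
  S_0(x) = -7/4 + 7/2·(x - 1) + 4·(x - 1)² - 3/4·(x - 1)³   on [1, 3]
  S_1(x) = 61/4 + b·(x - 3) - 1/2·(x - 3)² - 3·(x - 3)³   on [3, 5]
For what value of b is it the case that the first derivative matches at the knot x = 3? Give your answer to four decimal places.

S_0'(x) = 7/2 + 8·(x - 1) - 9/4·(x - 1)², so S_0'(3) = 21/2. On the right, S_1'(3) = b, so b = 21/2.

10.5000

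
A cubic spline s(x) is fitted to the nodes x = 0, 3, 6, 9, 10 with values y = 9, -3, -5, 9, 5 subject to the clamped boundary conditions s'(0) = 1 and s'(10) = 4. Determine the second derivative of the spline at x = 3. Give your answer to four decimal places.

With M_i denoting the second derivative at x_i, h_i = 3, 3, 3, 1, and Δ_i = (y_(i+1) − y_i)/h_i = -4, -2/3, 14/3, -4:
  3·M_0 + 12·M_1 + 3·M_2 = 6(Δ_1 - Δ_0) = 20
  3·M_1 + 12·M_2 + 3·M_3 = 6(Δ_2 - Δ_1) = 32
  3·M_2 + 8·M_3 + 1·M_4 = 6(Δ_3 - Δ_2) = -52
Clamped end conditions give two more equations: 2h_0·M_0 + h_0·M_1 = 6(Δ_0 - s'(0)) = -30 and h_3·M_3 + 2h_3·M_4 = 6(s'(10) - Δ_3) = 48.
Forward elimination and back-substitution give M_0 = -343/58, M_1 = 53/29, M_2 = 917/174, M_3 = -355/29, M_4 = 1747/58.

1.8276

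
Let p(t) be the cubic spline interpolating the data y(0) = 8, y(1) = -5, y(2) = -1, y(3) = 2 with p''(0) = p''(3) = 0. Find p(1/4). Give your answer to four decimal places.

Put m_i = p'' at the i-th knot. Here h = (1, 1, 1) and Δ = (-13, 4, 3), so the interior equations h_(i-1)·m_(i-1) + 2(h_(i-1)+h_i)·m_i + h_i·m_(i+1) = 6(Δ_i − Δ_(i-1)) read
  1·m_0 + 4·m_1 + 1·m_2 = 6(Δ_1 - Δ_0) = 102
  1·m_1 + 4·m_2 + 1·m_3 = 6(Δ_2 - Δ_1) = -6
Natural end conditions: m_0 = m_3 = 0.
Hence m_0 = 0, m_1 = 138/5, m_2 = -42/5, m_3 = 0.
On [0, 1], p(t) = 8 - 88/5·t + 0·t² + 23/5·t³.
With t = 1/4: p(1/4) = 235/64.

3.6719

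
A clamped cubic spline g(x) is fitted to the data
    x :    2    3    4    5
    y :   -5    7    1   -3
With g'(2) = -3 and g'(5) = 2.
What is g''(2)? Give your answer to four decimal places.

68.5333

Write m_i for g''(x_i). With h_i = 1, 1, 1 and divided differences Δ_i = 12, -6, -4, the continuity of g' gives the tridiagonal system
  1·m_0 + 4·m_1 + 1·m_2 = 6(Δ_1 - Δ_0) = -108
  1·m_1 + 4·m_2 + 1·m_3 = 6(Δ_2 - Δ_1) = 12
Clamped end conditions give two more equations: 2h_0·m_0 + h_0·m_1 = 6(Δ_0 - g'(2)) = 90 and h_2·m_2 + 2h_2·m_3 = 6(g'(5) - Δ_2) = 36.
Solving the tridiagonal system: m_0 = 1028/15, m_1 = -706/15, m_2 = 176/15, m_3 = 182/15.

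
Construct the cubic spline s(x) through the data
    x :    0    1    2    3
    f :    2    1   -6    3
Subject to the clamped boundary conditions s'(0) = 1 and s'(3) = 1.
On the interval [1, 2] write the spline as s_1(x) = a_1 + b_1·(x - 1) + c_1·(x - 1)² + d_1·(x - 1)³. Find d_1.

10

With σ_i denoting the second derivative at x_i, h_i = 1, 1, 1, and Δ_i = (y_(i+1) − y_i)/h_i = -1, -7, 9:
  1·σ_0 + 4·σ_1 + 1·σ_2 = 6(Δ_1 - Δ_0) = -36
  1·σ_1 + 4·σ_2 + 1·σ_3 = 6(Δ_2 - Δ_1) = 96
Clamped end conditions give two more equations: 2h_0·σ_0 + h_0·σ_1 = 6(Δ_0 - s'(0)) = -12 and h_2·σ_2 + 2h_2·σ_3 = 6(s'(3) - Δ_2) = -48.
Solving the tridiagonal system: σ_0 = 4, σ_1 = -20, σ_2 = 40, σ_3 = -44.
On [1, 2], with s_1(x) = a_1 + b_1·(x - 1) + c_1·(x - 1)² + d_1·(x - 1)³: c_1 = σ_1/2 = -10, d_1 = (σ_2 - σ_1)/(6h_1) = 10, b_1 = Δ_1 - h_1(2σ_1 + σ_2)/6 = -7.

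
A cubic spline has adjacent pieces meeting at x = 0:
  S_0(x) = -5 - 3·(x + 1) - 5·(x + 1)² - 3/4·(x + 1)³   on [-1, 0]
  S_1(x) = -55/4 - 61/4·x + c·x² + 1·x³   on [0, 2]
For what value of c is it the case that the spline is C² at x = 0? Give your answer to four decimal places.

-7.2500

S_0''(x) = -10 - 9/2·(x + 1), so S_0''(0) = -29/2. On the right, S_1''(0) = 2c, so c = -29/4.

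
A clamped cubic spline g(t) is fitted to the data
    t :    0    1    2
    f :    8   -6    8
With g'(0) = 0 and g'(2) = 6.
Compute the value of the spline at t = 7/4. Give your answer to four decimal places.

With m_i denoting the second derivative at x_i, h_i = 1, 1, and Δ_i = (y_(i+1) − y_i)/h_i = -14, 14:
  1·m_0 + 4·m_1 + 1·m_2 = 6(Δ_1 - Δ_0) = 168
Clamped end conditions give two more equations: 2h_0·m_0 + h_0·m_1 = 6(Δ_0 - g'(0)) = -84 and h_1·m_1 + 2h_1·m_2 = 6(g'(2) - Δ_1) = -48.
Solving: m_0 = -81, m_1 = 78, m_2 = -63.
On [1, 2], g(t) = -6 - 3/2·(t - 1) + 39·(t - 1)² - 47/2·(t - 1)³.
With (t - 1) = 3/4: g(7/4) = 627/128.

4.8984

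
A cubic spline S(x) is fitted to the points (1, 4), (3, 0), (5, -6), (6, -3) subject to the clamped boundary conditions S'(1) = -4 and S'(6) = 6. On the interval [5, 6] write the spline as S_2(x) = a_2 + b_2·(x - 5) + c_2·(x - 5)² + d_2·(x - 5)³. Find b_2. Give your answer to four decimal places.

-0.0435

Let M_i = S''(x_i). Step sizes h_i = 2, 2, 1; slopes of the chords Δ_i = (y_(i+1) - y_i)/h_i = -2, -3, 3.
  2·M_0 + 8·M_1 + 2·M_2 = 6(Δ_1 - Δ_0) = -6
  2·M_1 + 6·M_2 + 1·M_3 = 6(Δ_2 - Δ_1) = 36
Clamped end conditions give two more equations: 2h_0·M_0 + h_0·M_1 = 6(Δ_0 - S'(1)) = 12 and h_2·M_2 + 2h_2·M_3 = 6(S'(6) - Δ_2) = 18.
Solving: M_0 = 109/23, M_1 = -80/23, M_2 = 142/23, M_3 = 136/23.
On [5, 6], with S_2(x) = a_2 + b_2·(x - 5) + c_2·(x - 5)² + d_2·(x - 5)³: c_2 = M_2/2 = 71/23, d_2 = (M_3 - M_2)/(6h_2) = -1/23, b_2 = Δ_2 - h_2(2M_2 + M_3)/6 = -1/23.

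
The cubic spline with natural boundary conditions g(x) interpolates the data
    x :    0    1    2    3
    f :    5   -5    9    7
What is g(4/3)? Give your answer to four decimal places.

-1.3605

Let M_i = g''(x_i). Step sizes h_i = 1, 1, 1; slopes of the chords Δ_i = (y_(i+1) - y_i)/h_i = -10, 14, -2.
  1·M_0 + 4·M_1 + 1·M_2 = 6(Δ_1 - Δ_0) = 144
  1·M_1 + 4·M_2 + 1·M_3 = 6(Δ_2 - Δ_1) = -96
Natural end conditions: M_0 = M_3 = 0.
Forward elimination and back-substitution give M_0 = 0, M_1 = 224/5, M_2 = -176/5, M_3 = 0.
On [1, 2], g(x) = -5 + 74/15·(x - 1) + 112/5·(x - 1)² - 40/3·(x - 1)³.
With (x - 1) = 1/3: g(4/3) = -551/405.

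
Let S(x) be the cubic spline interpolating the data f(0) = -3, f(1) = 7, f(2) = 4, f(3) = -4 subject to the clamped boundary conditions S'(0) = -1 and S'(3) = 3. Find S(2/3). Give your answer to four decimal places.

3.1086

Let M_i = S''(x_i). Step sizes h_i = 1, 1, 1; slopes of the chords Δ_i = (y_(i+1) - y_i)/h_i = 10, -3, -8.
  1·M_0 + 4·M_1 + 1·M_2 = 6(Δ_1 - Δ_0) = -78
  1·M_1 + 4·M_2 + 1·M_3 = 6(Δ_2 - Δ_1) = -30
Clamped end conditions give two more equations: 2h_0·M_0 + h_0·M_1 = 6(Δ_0 - S'(0)) = 66 and h_2·M_2 + 2h_2·M_3 = 6(S'(3) - Δ_2) = 66.
Forward elimination and back-substitution give M_0 = 712/15, M_1 = -434/15, M_2 = -146/15, M_3 = 568/15.
On [0, 1], S(x) = -3 - 1·x + 356/15·x² - 191/15·x³.
With x = 2/3: S(2/3) = 1259/405.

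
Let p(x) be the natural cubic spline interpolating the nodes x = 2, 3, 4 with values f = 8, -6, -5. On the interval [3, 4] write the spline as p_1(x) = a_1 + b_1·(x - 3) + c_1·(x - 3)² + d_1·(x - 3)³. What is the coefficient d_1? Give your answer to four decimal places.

Write M_i for p''(x_i). With h_i = 1, 1 and divided differences Δ_i = -14, 1, the continuity of p' gives the tridiagonal system
  1·M_0 + 4·M_1 + 1·M_2 = 6(Δ_1 - Δ_0) = 90
Natural end conditions: M_0 = M_2 = 0.
Solving: M_0 = 0, M_1 = 45/2, M_2 = 0.
On [3, 4], with p_1(x) = a_1 + b_1·(x - 3) + c_1·(x - 3)² + d_1·(x - 3)³: c_1 = M_1/2 = 45/4, d_1 = (M_2 - M_1)/(6h_1) = -15/4, b_1 = Δ_1 - h_1(2M_1 + M_2)/6 = -13/2.

-3.7500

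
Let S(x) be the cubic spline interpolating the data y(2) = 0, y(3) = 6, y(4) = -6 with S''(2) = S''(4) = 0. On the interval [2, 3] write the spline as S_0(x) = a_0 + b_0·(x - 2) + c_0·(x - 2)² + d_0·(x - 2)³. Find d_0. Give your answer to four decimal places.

With σ_i denoting the second derivative at x_i, h_i = 1, 1, and Δ_i = (y_(i+1) − y_i)/h_i = 6, -12:
  1·σ_0 + 4·σ_1 + 1·σ_2 = 6(Δ_1 - Δ_0) = -108
Natural end conditions: σ_0 = σ_2 = 0.
Forward elimination and back-substitution give σ_0 = 0, σ_1 = -27, σ_2 = 0.
On [2, 3], with S_0(x) = a_0 + b_0·(x - 2) + c_0·(x - 2)² + d_0·(x - 2)³: c_0 = σ_0/2 = 0, d_0 = (σ_1 - σ_0)/(6h_0) = -9/2, b_0 = Δ_0 - h_0(2σ_0 + σ_1)/6 = 21/2.

-4.5000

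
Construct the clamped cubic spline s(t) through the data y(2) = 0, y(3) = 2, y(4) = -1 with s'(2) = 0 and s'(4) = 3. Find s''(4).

27

Put M_i = s'' at the i-th knot. Here h = (1, 1) and Δ = (2, -3), so the interior equations h_(i-1)·M_(i-1) + 2(h_(i-1)+h_i)·M_i + h_i·M_(i+1) = 6(Δ_i − Δ_(i-1)) read
  1·M_0 + 4·M_1 + 1·M_2 = 6(Δ_1 - Δ_0) = -30
Clamped end conditions give two more equations: 2h_0·M_0 + h_0·M_1 = 6(Δ_0 - s'(2)) = 12 and h_1·M_1 + 2h_1·M_2 = 6(s'(4) - Δ_1) = 36.
Solving the tridiagonal system: M_0 = 15, M_1 = -18, M_2 = 27.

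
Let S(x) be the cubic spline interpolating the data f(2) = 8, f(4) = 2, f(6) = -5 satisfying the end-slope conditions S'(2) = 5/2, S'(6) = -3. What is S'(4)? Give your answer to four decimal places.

Put M_i = S'' at the i-th knot. Here h = (2, 2) and Δ = (-3, -7/2), so the interior equations h_(i-1)·M_(i-1) + 2(h_(i-1)+h_i)·M_i + h_i·M_(i+1) = 6(Δ_i − Δ_(i-1)) read
  2·M_0 + 8·M_1 + 2·M_2 = 6(Δ_1 - Δ_0) = -3
Clamped end conditions give two more equations: 2h_0·M_0 + h_0·M_1 = 6(Δ_0 - S'(2)) = -33 and h_1·M_1 + 2h_1·M_2 = 6(S'(6) - Δ_1) = 3.
Solving: M_0 = -37/4, M_1 = 2, M_2 = -1/4.
On [4, 6], S'(x) = b_1 + 2c_1·(x - 4) + 3d_1·(x - 4)² with b_1 = Δ_1 - h_1(2M_1 + M_2)/6 = -19/4, c_1 = M_1/2 = 1, d_1 = (M_2 - M_1)/(6h_1) = -3/16. So S'(4) = -19/4.

-4.7500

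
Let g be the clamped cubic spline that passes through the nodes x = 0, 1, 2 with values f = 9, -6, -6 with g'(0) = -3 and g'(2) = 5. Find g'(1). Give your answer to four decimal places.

-11.7500

Write σ_i for g''(x_i). With h_i = 1, 1 and divided differences Δ_i = -15, 0, the continuity of g' gives the tridiagonal system
  1·σ_0 + 4·σ_1 + 1·σ_2 = 6(Δ_1 - Δ_0) = 90
Clamped end conditions give two more equations: 2h_0·σ_0 + h_0·σ_1 = 6(Δ_0 - g'(0)) = -72 and h_1·σ_1 + 2h_1·σ_2 = 6(g'(2) - Δ_1) = 30.
Hence σ_0 = -109/2, σ_1 = 37, σ_2 = -7/2.
On [1, 2], g'(x) = b_1 + 2c_1·(x - 1) + 3d_1·(x - 1)² with b_1 = Δ_1 - h_1(2σ_1 + σ_2)/6 = -47/4, c_1 = σ_1/2 = 37/2, d_1 = (σ_2 - σ_1)/(6h_1) = -27/4. So g'(1) = -47/4.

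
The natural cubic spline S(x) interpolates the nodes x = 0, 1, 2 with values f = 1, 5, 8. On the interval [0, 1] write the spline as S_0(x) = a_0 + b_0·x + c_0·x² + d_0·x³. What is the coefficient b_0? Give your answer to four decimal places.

Write M_i for S''(x_i). With h_i = 1, 1 and divided differences Δ_i = 4, 3, the continuity of S' gives the tridiagonal system
  1·M_0 + 4·M_1 + 1·M_2 = 6(Δ_1 - Δ_0) = -6
Natural end conditions: M_0 = M_2 = 0.
Solving: M_0 = 0, M_1 = -3/2, M_2 = 0.
On [0, 1], with S_0(x) = a_0 + b_0·x + c_0·x² + d_0·x³: c_0 = M_0/2 = 0, d_0 = (M_1 - M_0)/(6h_0) = -1/4, b_0 = Δ_0 - h_0(2M_0 + M_1)/6 = 17/4.

4.2500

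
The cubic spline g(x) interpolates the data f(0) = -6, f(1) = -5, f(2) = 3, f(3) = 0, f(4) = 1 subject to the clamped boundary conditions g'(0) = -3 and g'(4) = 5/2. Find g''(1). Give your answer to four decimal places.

With M_i denoting the second derivative at x_i, h_i = 1, 1, 1, 1, and Δ_i = (y_(i+1) − y_i)/h_i = 1, 8, -3, 1:
  1·M_0 + 4·M_1 + 1·M_2 = 6(Δ_1 - Δ_0) = 42
  1·M_1 + 4·M_2 + 1·M_3 = 6(Δ_2 - Δ_1) = -66
  1·M_2 + 4·M_3 + 1·M_4 = 6(Δ_3 - Δ_2) = 24
Clamped end conditions give two more equations: 2h_0·M_0 + h_0·M_1 = 6(Δ_0 - g'(0)) = 24 and h_3·M_3 + 2h_3·M_4 = 6(g'(4) - Δ_3) = 9.
Hence M_0 = 35/8, M_1 = 61/4, M_2 = -187/8, M_3 = 49/4, M_4 = -13/8.

15.2500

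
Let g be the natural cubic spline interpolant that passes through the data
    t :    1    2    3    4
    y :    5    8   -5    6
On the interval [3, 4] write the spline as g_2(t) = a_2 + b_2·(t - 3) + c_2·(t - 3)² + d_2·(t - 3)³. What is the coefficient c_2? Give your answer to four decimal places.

22.4000

Write σ_i for g''(x_i). With h_i = 1, 1, 1 and divided differences Δ_i = 3, -13, 11, the continuity of g' gives the tridiagonal system
  1·σ_0 + 4·σ_1 + 1·σ_2 = 6(Δ_1 - Δ_0) = -96
  1·σ_1 + 4·σ_2 + 1·σ_3 = 6(Δ_2 - Δ_1) = 144
Natural end conditions: σ_0 = σ_3 = 0.
Solving the tridiagonal system: σ_0 = 0, σ_1 = -176/5, σ_2 = 224/5, σ_3 = 0.
On [3, 4], with g_2(t) = a_2 + b_2·(t - 3) + c_2·(t - 3)² + d_2·(t - 3)³: c_2 = σ_2/2 = 112/5, d_2 = (σ_3 - σ_2)/(6h_2) = -112/15, b_2 = Δ_2 - h_2(2σ_2 + σ_3)/6 = -59/15.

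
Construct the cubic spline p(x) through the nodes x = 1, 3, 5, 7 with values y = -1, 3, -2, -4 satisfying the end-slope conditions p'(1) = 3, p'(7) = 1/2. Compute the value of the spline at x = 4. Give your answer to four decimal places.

With m_i denoting the second derivative at x_i, h_i = 2, 2, 2, and Δ_i = (y_(i+1) − y_i)/h_i = 2, -5/2, -1:
  2·m_0 + 8·m_1 + 2·m_2 = 6(Δ_1 - Δ_0) = -27
  2·m_1 + 8·m_2 + 2·m_3 = 6(Δ_2 - Δ_1) = 9
Clamped end conditions give two more equations: 2h_0·m_0 + h_0·m_1 = 6(Δ_0 - p'(1)) = -6 and h_2·m_2 + 2h_2·m_3 = 6(p'(7) - Δ_2) = 9.
Hence m_0 = 7/15, m_1 = -59/15, m_2 = 53/30, m_3 = 41/30.
On [3, 5], p(x) = 3 - 7/15·(x - 3) - 59/30·(x - 3)² + 19/40·(x - 3)³.
With (x - 3) = 1: p(4) = 25/24.

1.0417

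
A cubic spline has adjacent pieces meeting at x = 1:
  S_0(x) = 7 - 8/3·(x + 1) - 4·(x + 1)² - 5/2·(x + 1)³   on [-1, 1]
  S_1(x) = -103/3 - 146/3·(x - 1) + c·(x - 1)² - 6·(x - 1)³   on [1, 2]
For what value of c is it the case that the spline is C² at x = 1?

S_0''(x) = -8 - 15·(x + 1), so S_0''(1) = -38. On the right, S_1''(1) = 2c, so c = -19.

-19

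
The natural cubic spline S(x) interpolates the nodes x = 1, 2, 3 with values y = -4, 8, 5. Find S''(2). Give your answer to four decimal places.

With M_i denoting the second derivative at x_i, h_i = 1, 1, and Δ_i = (y_(i+1) − y_i)/h_i = 12, -3:
  1·M_0 + 4·M_1 + 1·M_2 = 6(Δ_1 - Δ_0) = -90
Natural end conditions: M_0 = M_2 = 0.
Solving: M_0 = 0, M_1 = -45/2, M_2 = 0.

-22.5000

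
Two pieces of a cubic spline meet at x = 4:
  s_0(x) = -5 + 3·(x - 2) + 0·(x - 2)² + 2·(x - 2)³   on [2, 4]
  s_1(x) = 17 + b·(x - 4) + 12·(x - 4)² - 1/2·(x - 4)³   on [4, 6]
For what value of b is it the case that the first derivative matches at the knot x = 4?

27

s_0'(x) = 3 + 0·(x - 2) + 6·(x - 2)², so s_0'(4) = 27. On the right, s_1'(4) = b, so b = 27.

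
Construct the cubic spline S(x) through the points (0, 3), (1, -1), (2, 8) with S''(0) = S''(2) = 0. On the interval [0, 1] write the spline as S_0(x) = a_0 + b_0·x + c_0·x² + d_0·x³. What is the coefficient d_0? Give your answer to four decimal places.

With σ_i denoting the second derivative at x_i, h_i = 1, 1, and Δ_i = (y_(i+1) − y_i)/h_i = -4, 9:
  1·σ_0 + 4·σ_1 + 1·σ_2 = 6(Δ_1 - Δ_0) = 78
Natural end conditions: σ_0 = σ_2 = 0.
Solving the tridiagonal system: σ_0 = 0, σ_1 = 39/2, σ_2 = 0.
On [0, 1], with S_0(x) = a_0 + b_0·x + c_0·x² + d_0·x³: c_0 = σ_0/2 = 0, d_0 = (σ_1 - σ_0)/(6h_0) = 13/4, b_0 = Δ_0 - h_0(2σ_0 + σ_1)/6 = -29/4.

3.2500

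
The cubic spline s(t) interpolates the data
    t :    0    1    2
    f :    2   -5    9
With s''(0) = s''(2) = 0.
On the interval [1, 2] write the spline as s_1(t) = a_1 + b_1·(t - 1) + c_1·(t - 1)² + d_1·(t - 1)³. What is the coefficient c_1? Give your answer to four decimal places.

Put σ_i = s'' at the i-th knot. Here h = (1, 1) and Δ = (-7, 14), so the interior equations h_(i-1)·σ_(i-1) + 2(h_(i-1)+h_i)·σ_i + h_i·σ_(i+1) = 6(Δ_i − Δ_(i-1)) read
  1·σ_0 + 4·σ_1 + 1·σ_2 = 6(Δ_1 - Δ_0) = 126
Natural end conditions: σ_0 = σ_2 = 0.
Hence σ_0 = 0, σ_1 = 63/2, σ_2 = 0.
On [1, 2], with s_1(t) = a_1 + b_1·(t - 1) + c_1·(t - 1)² + d_1·(t - 1)³: c_1 = σ_1/2 = 63/4, d_1 = (σ_2 - σ_1)/(6h_1) = -21/4, b_1 = Δ_1 - h_1(2σ_1 + σ_2)/6 = 7/2.

15.7500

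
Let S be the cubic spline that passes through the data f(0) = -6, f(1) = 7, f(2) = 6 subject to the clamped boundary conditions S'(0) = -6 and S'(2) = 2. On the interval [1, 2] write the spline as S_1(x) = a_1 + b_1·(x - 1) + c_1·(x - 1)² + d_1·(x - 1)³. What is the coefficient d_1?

14

Put m_i = S'' at the i-th knot. Here h = (1, 1) and Δ = (13, -1), so the interior equations h_(i-1)·m_(i-1) + 2(h_(i-1)+h_i)·m_i + h_i·m_(i+1) = 6(Δ_i − Δ_(i-1)) read
  1·m_0 + 4·m_1 + 1·m_2 = 6(Δ_1 - Δ_0) = -84
Clamped end conditions give two more equations: 2h_0·m_0 + h_0·m_1 = 6(Δ_0 - S'(0)) = 114 and h_1·m_1 + 2h_1·m_2 = 6(S'(2) - Δ_1) = 18.
Solving the tridiagonal system: m_0 = 82, m_1 = -50, m_2 = 34.
On [1, 2], with S_1(x) = a_1 + b_1·(x - 1) + c_1·(x - 1)² + d_1·(x - 1)³: c_1 = m_1/2 = -25, d_1 = (m_2 - m_1)/(6h_1) = 14, b_1 = Δ_1 - h_1(2m_1 + m_2)/6 = 10.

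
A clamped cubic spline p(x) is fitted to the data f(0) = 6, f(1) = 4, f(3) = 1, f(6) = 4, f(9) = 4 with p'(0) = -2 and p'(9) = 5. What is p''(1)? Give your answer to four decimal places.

-0.3148

Put m_i = p'' at the i-th knot. Here h = (1, 2, 3, 3) and Δ = (-2, -3/2, 1, 0), so the interior equations h_(i-1)·m_(i-1) + 2(h_(i-1)+h_i)·m_i + h_i·m_(i+1) = 6(Δ_i − Δ_(i-1)) read
  1·m_0 + 6·m_1 + 2·m_2 = 6(Δ_1 - Δ_0) = 3
  2·m_1 + 10·m_2 + 3·m_3 = 6(Δ_2 - Δ_1) = 15
  3·m_2 + 12·m_3 + 3·m_4 = 6(Δ_3 - Δ_2) = -6
Clamped end conditions give two more equations: 2h_0·m_0 + h_0·m_1 = 6(Δ_0 - p'(0)) = 0 and h_3·m_3 + 2h_3·m_4 = 6(p'(9) - Δ_3) = 30.
Hence m_0 = 17/108, m_1 = -17/54, m_2 = 511/216, m_3 = -289/108, m_4 = 1369/216.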